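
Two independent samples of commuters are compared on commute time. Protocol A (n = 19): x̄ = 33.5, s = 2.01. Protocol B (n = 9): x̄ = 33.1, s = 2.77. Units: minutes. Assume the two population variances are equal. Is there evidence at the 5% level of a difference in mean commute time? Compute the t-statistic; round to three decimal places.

0.435

Let group 1 = protocol A, group 2 = protocol B. H0: μ_1 = μ_2; H1: μ_1 ≠ μ_2 (two-sample pooled-variance t-test, two-sided).
s_p² = [(19−1)·2.01² + (9−1)·2.77²]/(19+9−2) = 5.15788
t = (33.5 − 33.1)/√[5.15788·(1/19 + 1/9)] = 0.435
df = n₁ + n₂ − 2 = 26
Two-sided p-value ≈ 0.667
Since p ≈ 0.667 > α = 0.05, fail to reject H0; the data do not provide sufficient evidence against H0.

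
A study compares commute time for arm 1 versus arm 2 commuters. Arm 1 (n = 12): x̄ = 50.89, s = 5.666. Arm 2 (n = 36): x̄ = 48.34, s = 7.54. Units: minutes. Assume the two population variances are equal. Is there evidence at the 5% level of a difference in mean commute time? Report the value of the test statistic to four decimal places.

Let group 1 = arm 1, group 2 = arm 2. H0: μ_1 = μ_2; H1: μ_1 ≠ μ_2 (two-sample pooled-variance t-test, two-sided).
s_p² = [(12−1)·5.666² + (36−1)·7.54²]/(12+36−2) = 50.9336
t = (50.89 − 48.34)/√[50.9336·(1/12 + 1/36)] = 1.0719
df = n₁ + n₂ − 2 = 46
Two-sided p-value ≈ 0.2894
Since p ≈ 0.2894 > α = 0.05, fail to reject H0; the data do not provide sufficient evidence against H0.

1.0719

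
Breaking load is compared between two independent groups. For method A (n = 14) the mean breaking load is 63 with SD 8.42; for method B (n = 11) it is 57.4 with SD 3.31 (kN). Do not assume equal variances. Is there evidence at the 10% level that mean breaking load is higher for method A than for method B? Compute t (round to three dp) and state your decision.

t = 2.275; reject H0

Let group 1 = method A, group 2 = method B. H0: μ_1 = μ_2; H1: μ_1 > μ_2 (Welch's two-sample t-test, right-tailed).
t = (x̄_1 − x̄_2)/√(s_1²/n_1 + s_2²/n_2) = (63 − 57.4)/√(8.42²/14 + 3.31²/11) = 2.275
Welch–Satterthwaite df ≈ 17.73
p-value = P(T ≥ 2.275) ≈ 0.0178
Since p ≈ 0.0178 < α = 0.1, reject H0; the evidence is statistically significant.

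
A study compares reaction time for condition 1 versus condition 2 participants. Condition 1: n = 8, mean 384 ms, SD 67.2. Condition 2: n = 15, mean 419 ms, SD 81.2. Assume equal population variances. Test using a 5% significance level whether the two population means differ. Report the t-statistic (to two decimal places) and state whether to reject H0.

t = -1.04; fail to reject H0

Let group 1 = condition 1, group 2 = condition 2. H0: μ_1 = μ_2; H1: μ_1 ≠ μ_2 (two-sample pooled-variance t-test, two-sided).
s_p² = [(8−1)·67.2² + (15−1)·81.2²]/(8+15−2) = 5900.91
t = (384 − 419)/√[5900.91·(1/8 + 1/15)] = -1.04
df = n₁ + n₂ − 2 = 21
Two-sided p-value ≈ 0.3098
Since p ≈ 0.3098 > α = 0.05, fail to reject H0; the data do not provide sufficient evidence against H0.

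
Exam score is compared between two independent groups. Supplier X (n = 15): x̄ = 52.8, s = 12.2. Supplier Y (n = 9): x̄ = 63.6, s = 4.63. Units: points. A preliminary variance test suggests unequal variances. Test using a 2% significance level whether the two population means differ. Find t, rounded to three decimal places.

-3.079

Let group 1 = supplier X, group 2 = supplier Y. H0: μ_1 = μ_2; H1: μ_1 ≠ μ_2 (Welch's two-sample t-test, two-sided).
t = (x̄_1 − x̄_2)/√(s_1²/n_1 + s_2²/n_2) = (52.8 − 63.6)/√(12.2²/15 + 4.63²/9) = -3.079
Welch–Satterthwaite df ≈ 19.56
Two-sided p-value ≈ 0.0060
Since p ≈ 0.0060 < α = 0.02, reject H0; the evidence is statistically significant.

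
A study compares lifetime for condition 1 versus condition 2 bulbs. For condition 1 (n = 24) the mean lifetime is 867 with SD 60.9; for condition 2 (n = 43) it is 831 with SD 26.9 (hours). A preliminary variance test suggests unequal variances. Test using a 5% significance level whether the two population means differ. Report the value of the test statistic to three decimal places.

2.750

Let group 1 = condition 1, group 2 = condition 2. H0: μ_1 = μ_2; H1: μ_1 ≠ μ_2 (Welch's two-sample t-test, two-sided).
t = (x̄_1 − x̄_2)/√(s_1²/n_1 + s_2²/n_2) = (867 − 831)/√(60.9²/24 + 26.9²/43) = 2.750
Welch–Satterthwaite df ≈ 28.10
Two-sided p-value ≈ 0.010
Since p ≈ 0.010 < α = 0.05, reject H0; the data support H1.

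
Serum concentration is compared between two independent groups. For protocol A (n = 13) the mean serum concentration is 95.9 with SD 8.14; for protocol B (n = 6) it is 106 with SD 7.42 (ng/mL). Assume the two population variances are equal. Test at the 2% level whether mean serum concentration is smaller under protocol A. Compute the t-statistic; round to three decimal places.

Let group 1 = protocol A, group 2 = protocol B. H0: μ_1 = μ_2; H1: μ_1 < μ_2 (two-sample pooled-variance t-test, left-tailed).
s_p² = [(13−1)·8.14² + (6−1)·7.42²]/(13+6−2) = 62.9645
t = (95.9 − 106)/√[62.9645·(1/13 + 1/6)] = -2.579
df = n₁ + n₂ − 2 = 17
p-value = P(T ≤ -2.579) ≈ 0.0098
Since p ≈ 0.0098 < α = 0.02, reject H0; the evidence is statistically significant.

-2.579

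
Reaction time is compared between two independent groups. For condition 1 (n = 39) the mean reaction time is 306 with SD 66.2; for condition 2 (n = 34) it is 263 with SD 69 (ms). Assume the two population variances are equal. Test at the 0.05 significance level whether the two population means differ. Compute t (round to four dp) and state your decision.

Let group 1 = condition 1, group 2 = condition 2. H0: μ_1 = μ_2; H1: μ_1 ≠ μ_2 (two-sample pooled-variance t-test, two-sided).
s_p² = [(39−1)·66.2² + (34−1)·69²]/(39+34−2) = 4558.39
t = (306 − 263)/√[4558.39·(1/39 + 1/34)] = 2.7144
df = n₁ + n₂ − 2 = 71
Two-sided p-value ≈ 0.0083
Since p ≈ 0.0083 < α = 0.05, reject H0; the evidence is statistically significant.

t = 2.7144; reject H0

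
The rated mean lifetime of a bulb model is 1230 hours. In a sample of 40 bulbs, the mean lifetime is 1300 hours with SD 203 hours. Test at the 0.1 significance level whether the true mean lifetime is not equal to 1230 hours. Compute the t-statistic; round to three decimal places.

2.181

H0: μ = 1230; H1: μ ≠ 1230 (one-sample t-test, two-sided).
t = (x̄ − μ₀)/(s/√n) = (1300 − 1230)/(203/√40) = 2.181
df = n − 1 = 39
Two-sided p-value ≈ 0.035
Since p ≈ 0.035 < α = 0.1, reject H0; the data support H1.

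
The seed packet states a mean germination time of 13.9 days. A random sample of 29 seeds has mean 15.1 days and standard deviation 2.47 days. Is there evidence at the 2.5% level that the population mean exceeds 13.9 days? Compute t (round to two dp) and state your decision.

H0: μ = 13.9; H1: μ > 13.9 (one-sample t-test, right-tailed).
t = (x̄ − μ₀)/(s/√n) = (15.1 − 13.9)/(2.47/√29) = 2.62
df = n − 1 = 28
p-value = P(T ≥ 2.62) ≈ 0.0071
Since p ≈ 0.0071 < α = 0.025, reject H0; the evidence is statistically significant.

t = 2.62; reject H0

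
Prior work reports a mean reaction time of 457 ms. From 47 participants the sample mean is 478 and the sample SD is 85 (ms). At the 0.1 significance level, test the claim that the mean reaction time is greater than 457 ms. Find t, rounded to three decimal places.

1.694

H0: μ = 457; H1: μ > 457 (one-sample t-test, right-tailed).
t = (x̄ − μ₀)/(s/√n) = (478 − 457)/(85/√47) = 1.694
df = n − 1 = 46
p-value = P(T ≥ 1.694) ≈ 0.0485
Since p ≈ 0.0485 < α = 0.1, reject H0; the evidence is statistically significant.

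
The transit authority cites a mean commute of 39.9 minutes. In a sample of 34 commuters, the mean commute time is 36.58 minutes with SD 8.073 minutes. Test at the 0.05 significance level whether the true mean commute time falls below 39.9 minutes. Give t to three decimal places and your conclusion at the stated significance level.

H0: μ = 39.9; H1: μ < 39.9 (one-sample t-test, left-tailed).
t = (x̄ − μ₀)/(s/√n) = (36.58 − 39.9)/(8.073/√34) = -2.398
df = n − 1 = 33
p-value = P(T ≤ -2.398) ≈ 0.0112
Since p ≈ 0.0112 < α = 0.05, reject H0; the data support H1.

t = -2.398; reject H0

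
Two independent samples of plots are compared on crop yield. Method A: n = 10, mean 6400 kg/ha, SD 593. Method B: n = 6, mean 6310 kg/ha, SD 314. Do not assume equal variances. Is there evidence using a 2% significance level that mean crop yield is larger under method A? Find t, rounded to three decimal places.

0.396

Let group 1 = method A, group 2 = method B. H0: μ_1 = μ_2; H1: μ_1 > μ_2 (Welch's two-sample t-test, right-tailed).
t = (x̄_1 − x̄_2)/√(s_1²/n_1 + s_2²/n_2) = (6400 − 6310)/√(593²/10 + 314²/6) = 0.396
Welch–Satterthwaite df ≈ 13.91
p-value = P(T ≥ 0.396) ≈ 0.349
Since p ≈ 0.349 > α = 0.02, fail to reject H0; the data do not provide sufficient evidence against H0.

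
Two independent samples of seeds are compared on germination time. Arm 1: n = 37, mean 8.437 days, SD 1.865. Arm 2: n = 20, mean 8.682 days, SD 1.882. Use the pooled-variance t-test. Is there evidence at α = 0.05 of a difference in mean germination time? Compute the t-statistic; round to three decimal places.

-0.472

Let group 1 = arm 1, group 2 = arm 2. H0: μ_1 = μ_2; H1: μ_1 ≠ μ_2 (two-sample pooled-variance t-test, two-sided).
s_p² = [(37−1)·1.865² + (20−1)·1.882²]/(37+20−2) = 3.50023
t = (8.437 − 8.682)/√[3.50023·(1/37 + 1/20)] = -0.472
df = n₁ + n₂ − 2 = 55
Two-sided p-value ≈ 0.6389
Since p ≈ 0.6389 > α = 0.05, fail to reject H0; the evidence is not statistically significant.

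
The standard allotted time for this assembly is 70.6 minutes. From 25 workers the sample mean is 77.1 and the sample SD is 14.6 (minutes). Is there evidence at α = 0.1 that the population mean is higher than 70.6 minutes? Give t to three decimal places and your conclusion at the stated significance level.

t = 2.226; reject H0

H0: μ = 70.6; H1: μ > 70.6 (one-sample t-test, right-tailed).
t = (x̄ − μ₀)/(s/√n) = (77.1 − 70.6)/(14.6/√25) = 2.226
df = n − 1 = 24
p-value = P(T ≥ 2.226) ≈ 0.0178
Since p ≈ 0.0178 < α = 0.1, reject H0; the evidence is statistically significant.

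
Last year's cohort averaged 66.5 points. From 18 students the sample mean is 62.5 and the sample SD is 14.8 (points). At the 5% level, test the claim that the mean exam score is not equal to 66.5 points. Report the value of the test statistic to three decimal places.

-1.147

H0: μ = 66.5; H1: μ ≠ 66.5 (one-sample t-test, two-sided).
t = (x̄ − μ₀)/(s/√n) = (62.5 − 66.5)/(14.8/√18) = -1.147
df = n − 1 = 17
Two-sided p-value ≈ 0.267
Since p ≈ 0.267 > α = 0.05, fail to reject H0; the data do not provide sufficient evidence against H0.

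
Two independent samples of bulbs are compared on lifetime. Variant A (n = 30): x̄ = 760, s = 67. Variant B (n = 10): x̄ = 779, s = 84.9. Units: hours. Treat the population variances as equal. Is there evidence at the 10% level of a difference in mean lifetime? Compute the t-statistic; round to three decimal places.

-0.726

Let group 1 = variant A, group 2 = variant B. H0: μ_1 = μ_2; H1: μ_1 ≠ μ_2 (two-sample pooled-variance t-test, two-sided).
s_p² = [(30−1)·67² + (10−1)·84.9²]/(30+10−2) = 5132.98
t = (760 − 779)/√[5132.98·(1/30 + 1/10)] = -0.726
df = n₁ + n₂ − 2 = 38
Two-sided p-value ≈ 0.4721
Since p ≈ 0.4721 > α = 0.1, fail to reject H0; the evidence is not statistically significant.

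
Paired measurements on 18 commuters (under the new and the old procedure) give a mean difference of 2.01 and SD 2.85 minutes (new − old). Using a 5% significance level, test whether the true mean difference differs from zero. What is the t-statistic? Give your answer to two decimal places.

H0: μ_d = 0; H1: μ_d ≠ 0 (paired t-test on the differences, two-sided).
t = d̄/(s_d/√n) = 2.01/(2.85/√18) = 2.99
df = n − 1 = 17
Two-sided p-value ≈ 0.0082
Since p ≈ 0.0082 < α = 0.05, reject H0; the evidence is statistically significant.

2.99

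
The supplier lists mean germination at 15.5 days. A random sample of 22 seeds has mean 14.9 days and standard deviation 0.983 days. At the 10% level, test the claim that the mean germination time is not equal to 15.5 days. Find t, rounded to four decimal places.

-2.8629

H0: μ = 15.5; H1: μ ≠ 15.5 (one-sample t-test, two-sided).
t = (x̄ − μ₀)/(s/√n) = (14.9 − 15.5)/(0.983/√22) = -2.8629
df = n − 1 = 21
Two-sided p-value ≈ 0.0093
Since p ≈ 0.0093 < α = 0.1, reject H0; the data support H1.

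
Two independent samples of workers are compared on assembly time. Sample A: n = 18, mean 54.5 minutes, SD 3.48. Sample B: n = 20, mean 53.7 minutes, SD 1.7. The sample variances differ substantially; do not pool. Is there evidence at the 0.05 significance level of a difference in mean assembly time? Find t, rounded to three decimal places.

Let group 1 = sample A, group 2 = sample B. H0: μ_1 = μ_2; H1: μ_1 ≠ μ_2 (Welch's two-sample t-test, two-sided).
t = (x̄_1 − x̄_2)/√(s_1²/n_1 + s_2²/n_2) = (54.5 − 53.7)/√(3.48²/18 + 1.7²/20) = 0.885
Welch–Satterthwaite df ≈ 24.09
Two-sided p-value ≈ 0.3850
Since p ≈ 0.3850 > α = 0.05, fail to reject H0; the data do not provide sufficient evidence against H0.

0.885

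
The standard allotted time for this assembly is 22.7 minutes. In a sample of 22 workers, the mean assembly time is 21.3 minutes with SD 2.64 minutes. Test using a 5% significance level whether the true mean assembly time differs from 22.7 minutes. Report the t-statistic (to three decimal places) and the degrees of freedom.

H0: μ = 22.7; H1: μ ≠ 22.7 (one-sample t-test, two-sided).
t = (x̄ − μ₀)/(s/√n) = (21.3 − 22.7)/(2.64/√22) = -2.487
df = n − 1 = 21
Two-sided p-value ≈ 0.0214
Since p ≈ 0.0214 < α = 0.05, reject H0; the data support H1.

t = -2.487, df = 21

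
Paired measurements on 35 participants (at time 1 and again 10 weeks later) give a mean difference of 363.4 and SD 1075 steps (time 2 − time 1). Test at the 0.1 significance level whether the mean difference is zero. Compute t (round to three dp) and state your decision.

t = 2.000; reject H0

H0: μ_d = 0; H1: μ_d ≠ 0 (paired t-test on the differences, two-sided).
t = d̄/(s_d/√n) = 363.4/(1075/√35) = 2.000
df = n − 1 = 34
Two-sided p-value ≈ 0.054
Since p ≈ 0.054 < α = 0.1, reject H0; the data support H1.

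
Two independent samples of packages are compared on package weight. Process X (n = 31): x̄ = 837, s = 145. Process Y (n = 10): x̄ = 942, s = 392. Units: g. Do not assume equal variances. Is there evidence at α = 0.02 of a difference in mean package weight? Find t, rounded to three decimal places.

-0.829

Let group 1 = process X, group 2 = process Y. H0: μ_1 = μ_2; H1: μ_1 ≠ μ_2 (Welch's two-sample t-test, two-sided).
t = (x̄_1 − x̄_2)/√(s_1²/n_1 + s_2²/n_2) = (837 − 942)/√(145²/31 + 392²/10) = -0.829
Welch–Satterthwaite df ≈ 9.81
Two-sided p-value ≈ 0.427
Since p ≈ 0.427 > α = 0.02, fail to reject H0; the data do not provide sufficient evidence against H0.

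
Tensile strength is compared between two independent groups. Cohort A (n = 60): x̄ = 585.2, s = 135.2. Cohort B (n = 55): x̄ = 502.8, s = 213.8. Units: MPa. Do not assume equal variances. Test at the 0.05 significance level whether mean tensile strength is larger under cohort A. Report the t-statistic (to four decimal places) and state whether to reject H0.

t = 2.4450; reject H0

Let group 1 = cohort A, group 2 = cohort B. H0: μ_1 = μ_2; H1: μ_1 > μ_2 (Welch's two-sample t-test, right-tailed).
t = (x̄_1 − x̄_2)/√(s_1²/n_1 + s_2²/n_2) = (585.2 − 502.8)/√(135.2²/60 + 213.8²/55) = 2.4450
Welch–Satterthwaite df ≈ 89.80
p-value = P(T ≥ 2.4450) ≈ 0.0082
Since p ≈ 0.0082 < α = 0.05, reject H0; the evidence is statistically significant.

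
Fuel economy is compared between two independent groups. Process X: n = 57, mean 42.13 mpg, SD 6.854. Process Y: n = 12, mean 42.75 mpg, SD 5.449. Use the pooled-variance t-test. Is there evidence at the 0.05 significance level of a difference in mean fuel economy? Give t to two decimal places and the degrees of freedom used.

t = -0.29, df = 67

Let group 1 = process X, group 2 = process Y. H0: μ_1 = μ_2; H1: μ_1 ≠ μ_2 (two-sample pooled-variance t-test, two-sided).
s_p² = [(57−1)·6.854² + (12−1)·5.449²]/(57+12−2) = 44.1394
t = (42.13 − 42.75)/√[44.1394·(1/57 + 1/12)] = -0.29
df = n₁ + n₂ − 2 = 67
Two-sided p-value ≈ 0.7698
Since p ≈ 0.7698 > α = 0.05, fail to reject H0; the evidence is not statistically significant.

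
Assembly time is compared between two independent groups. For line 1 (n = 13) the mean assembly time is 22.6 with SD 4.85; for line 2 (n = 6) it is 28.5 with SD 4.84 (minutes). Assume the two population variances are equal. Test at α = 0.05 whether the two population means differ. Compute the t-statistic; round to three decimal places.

-2.466

Let group 1 = line 1, group 2 = line 2. H0: μ_1 = μ_2; H1: μ_1 ≠ μ_2 (two-sample pooled-variance t-test, two-sided).
s_p² = [(13−1)·4.85² + (6−1)·4.84²]/(13+6−2) = 23.494
t = (22.6 − 28.5)/√[23.494·(1/13 + 1/6)] = -2.466
df = n₁ + n₂ − 2 = 17
Two-sided p-value ≈ 0.0246
Since p ≈ 0.0246 < α = 0.05, reject H0; the evidence is statistically significant.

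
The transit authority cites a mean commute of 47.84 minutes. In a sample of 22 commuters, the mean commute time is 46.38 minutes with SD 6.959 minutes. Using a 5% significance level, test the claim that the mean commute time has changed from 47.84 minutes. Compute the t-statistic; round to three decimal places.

-0.984

H0: μ = 47.84; H1: μ ≠ 47.84 (one-sample t-test, two-sided).
t = (x̄ − μ₀)/(s/√n) = (46.38 − 47.84)/(6.959/√22) = -0.984
df = n − 1 = 21
Two-sided p-value ≈ 0.3363
Since p ≈ 0.3363 > α = 0.05, fail to reject H0; the evidence is not statistically significant.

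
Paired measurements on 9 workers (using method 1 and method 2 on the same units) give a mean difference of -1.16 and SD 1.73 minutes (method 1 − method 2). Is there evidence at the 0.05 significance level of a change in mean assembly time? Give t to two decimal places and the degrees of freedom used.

H0: μ_d = 0; H1: μ_d ≠ 0 (paired t-test on the differences, two-sided).
t = d̄/(s_d/√n) = -1.16/(1.73/√9) = -2.01
df = n − 1 = 8
Two-sided p-value ≈ 0.0791
Since p ≈ 0.0791 > α = 0.05, fail to reject H0; the evidence is not statistically significant.

t = -2.01, df = 8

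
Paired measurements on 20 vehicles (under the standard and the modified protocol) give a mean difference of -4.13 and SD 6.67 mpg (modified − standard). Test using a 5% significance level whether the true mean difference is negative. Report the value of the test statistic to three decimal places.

-2.769

H0: μ_d = 0; H1: μ_d < 0 (paired t-test on the differences, left-tailed).
t = d̄/(s_d/√n) = -4.13/(6.67/√20) = -2.769
df = n − 1 = 19
p-value = P(T ≤ -2.769) ≈ 0.006
Since p ≈ 0.006 < α = 0.05, reject H0; the evidence is statistically significant.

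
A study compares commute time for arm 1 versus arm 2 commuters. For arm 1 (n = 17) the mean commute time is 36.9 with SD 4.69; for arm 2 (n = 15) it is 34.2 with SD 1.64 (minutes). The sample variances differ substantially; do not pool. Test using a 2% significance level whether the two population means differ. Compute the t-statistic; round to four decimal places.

Let group 1 = arm 1, group 2 = arm 2. H0: μ_1 = μ_2; H1: μ_1 ≠ μ_2 (Welch's two-sample t-test, two-sided).
t = (x̄_1 − x̄_2)/√(s_1²/n_1 + s_2²/n_2) = (36.9 − 34.2)/√(4.69²/17 + 1.64²/15) = 2.2245
Welch–Satterthwaite df ≈ 20.30
Two-sided p-value ≈ 0.038
Since p ≈ 0.038 > α = 0.02, fail to reject H0; the data do not provide sufficient evidence against H0.

2.2245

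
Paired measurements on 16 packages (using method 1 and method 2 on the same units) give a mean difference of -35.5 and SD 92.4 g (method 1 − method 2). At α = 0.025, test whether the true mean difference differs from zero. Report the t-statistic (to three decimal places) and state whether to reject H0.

t = -1.537; fail to reject H0

H0: μ_d = 0; H1: μ_d ≠ 0 (paired t-test on the differences, two-sided).
t = d̄/(s_d/√n) = -35.5/(92.4/√16) = -1.537
df = n − 1 = 15
Two-sided p-value ≈ 0.1452
Since p ≈ 0.1452 > α = 0.025, fail to reject H0; the evidence is not statistically significant.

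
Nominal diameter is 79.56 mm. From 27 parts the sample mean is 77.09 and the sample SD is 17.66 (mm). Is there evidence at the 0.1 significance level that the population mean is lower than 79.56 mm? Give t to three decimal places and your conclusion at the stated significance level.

t = -0.727; fail to reject H0

H0: μ = 79.56; H1: μ < 79.56 (one-sample t-test, left-tailed).
t = (x̄ − μ₀)/(s/√n) = (77.09 − 79.56)/(17.66/√27) = -0.727
df = n − 1 = 26
p-value = P(T ≤ -0.727) ≈ 0.237
Since p ≈ 0.237 > α = 0.1, fail to reject H0; the evidence is not statistically significant.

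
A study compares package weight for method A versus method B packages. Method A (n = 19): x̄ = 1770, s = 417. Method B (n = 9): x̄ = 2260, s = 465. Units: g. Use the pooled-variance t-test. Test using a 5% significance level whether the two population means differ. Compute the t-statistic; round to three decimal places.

Let group 1 = method A, group 2 = method B. H0: μ_1 = μ_2; H1: μ_1 ≠ μ_2 (two-sample pooled-variance t-test, two-sided).
s_p² = [(19−1)·417² + (9−1)·465²]/(19+9−2) = 186915
t = (1770 − 2260)/√[186915·(1/19 + 1/9)] = -2.801
df = n₁ + n₂ − 2 = 26
Two-sided p-value ≈ 0.009
Since p ≈ 0.009 < α = 0.05, reject H0; the evidence is statistically significant.

-2.801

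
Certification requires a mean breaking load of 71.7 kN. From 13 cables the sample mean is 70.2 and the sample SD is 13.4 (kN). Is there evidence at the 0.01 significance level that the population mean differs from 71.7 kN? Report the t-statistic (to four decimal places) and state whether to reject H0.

t = -0.4036; fail to reject H0

H0: μ = 71.7; H1: μ ≠ 71.7 (one-sample t-test, two-sided).
t = (x̄ − μ₀)/(s/√n) = (70.2 − 71.7)/(13.4/√13) = -0.4036
df = n − 1 = 12
Two-sided p-value ≈ 0.694
Since p ≈ 0.694 > α = 0.01, fail to reject H0; the data do not provide sufficient evidence against H0.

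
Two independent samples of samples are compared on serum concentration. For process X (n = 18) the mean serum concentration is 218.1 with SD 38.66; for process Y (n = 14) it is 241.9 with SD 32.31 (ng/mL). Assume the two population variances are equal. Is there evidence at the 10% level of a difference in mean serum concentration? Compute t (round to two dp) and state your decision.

Let group 1 = process X, group 2 = process Y. H0: μ_1 = μ_2; H1: μ_1 ≠ μ_2 (two-sample pooled-variance t-test, two-sided).
s_p² = [(18−1)·38.66² + (14−1)·32.31²]/(18+14−2) = 1299.31
t = (218.1 − 241.9)/√[1299.31·(1/18 + 1/14)] = -1.85
df = n₁ + n₂ − 2 = 30
Two-sided p-value ≈ 0.0738
Since p ≈ 0.0738 < α = 0.1, reject H0; the data support H1.

t = -1.85; reject H0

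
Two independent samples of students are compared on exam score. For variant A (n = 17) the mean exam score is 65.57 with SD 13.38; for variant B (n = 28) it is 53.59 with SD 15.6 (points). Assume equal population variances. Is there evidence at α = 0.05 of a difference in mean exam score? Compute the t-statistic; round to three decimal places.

2.630

Let group 1 = variant A, group 2 = variant B. H0: μ_1 = μ_2; H1: μ_1 ≠ μ_2 (two-sample pooled-variance t-test, two-sided).
s_p² = [(17−1)·13.38² + (28−1)·15.6²]/(17+28−2) = 219.421
t = (65.57 − 53.59)/√[219.421·(1/17 + 1/28)] = 2.630
df = n₁ + n₂ − 2 = 43
Two-sided p-value ≈ 0.0118
Since p ≈ 0.0118 < α = 0.05, reject H0; the evidence is statistically significant.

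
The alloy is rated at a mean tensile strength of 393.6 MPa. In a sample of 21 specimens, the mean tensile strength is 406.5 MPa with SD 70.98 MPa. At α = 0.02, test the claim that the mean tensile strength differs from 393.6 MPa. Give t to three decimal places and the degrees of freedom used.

H0: μ = 393.6; H1: μ ≠ 393.6 (one-sample t-test, two-sided).
t = (x̄ − μ₀)/(s/√n) = (406.5 − 393.6)/(70.98/√21) = 0.833
df = n − 1 = 20
Two-sided p-value ≈ 0.415
Since p ≈ 0.415 > α = 0.02, fail to reject H0; the evidence is not statistically significant.

t = 0.833, df = 20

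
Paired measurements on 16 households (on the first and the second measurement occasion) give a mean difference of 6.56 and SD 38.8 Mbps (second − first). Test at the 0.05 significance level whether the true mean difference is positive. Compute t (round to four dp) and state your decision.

H0: μ_d = 0; H1: μ_d > 0 (paired t-test on the differences, right-tailed).
t = d̄/(s_d/√n) = 6.56/(38.8/√16) = 0.6763
df = n − 1 = 15
p-value = P(T ≥ 0.6763) ≈ 0.2546
Since p ≈ 0.2546 > α = 0.05, fail to reject H0; the evidence is not statistically significant.

t = 0.6763; fail to reject H0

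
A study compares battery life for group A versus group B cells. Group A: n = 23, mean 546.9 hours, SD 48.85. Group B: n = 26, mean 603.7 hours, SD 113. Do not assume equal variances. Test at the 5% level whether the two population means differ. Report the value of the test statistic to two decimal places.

Let group 1 = group A, group 2 = group B. H0: μ_1 = μ_2; H1: μ_1 ≠ μ_2 (Welch's two-sample t-test, two-sided).
t = (x̄_1 − x̄_2)/√(s_1²/n_1 + s_2²/n_2) = (546.9 − 603.7)/√(48.85²/23 + 113²/26) = -2.33
Welch–Satterthwaite df ≈ 34.91
Two-sided p-value ≈ 0.026
Since p ≈ 0.026 < α = 0.05, reject H0; the data support H1.

-2.33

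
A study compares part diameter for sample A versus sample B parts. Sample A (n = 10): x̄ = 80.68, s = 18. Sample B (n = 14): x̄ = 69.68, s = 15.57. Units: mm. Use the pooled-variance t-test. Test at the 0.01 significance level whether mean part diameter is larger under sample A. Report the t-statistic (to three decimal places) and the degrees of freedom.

Let group 1 = sample A, group 2 = sample B. H0: μ_1 = μ_2; H1: μ_1 > μ_2 (two-sample pooled-variance t-test, right-tailed).
s_p² = [(10−1)·18² + (14−1)·15.57²]/(10+14−2) = 275.797
t = (80.68 − 69.68)/√[275.797·(1/10 + 1/14)] = 1.600
df = n₁ + n₂ − 2 = 22
p-value = P(T ≥ 1.600) ≈ 0.0620
Since p ≈ 0.0620 > α = 0.01, fail to reject H0; the data do not provide sufficient evidence against H0.

t = 1.600, df = 22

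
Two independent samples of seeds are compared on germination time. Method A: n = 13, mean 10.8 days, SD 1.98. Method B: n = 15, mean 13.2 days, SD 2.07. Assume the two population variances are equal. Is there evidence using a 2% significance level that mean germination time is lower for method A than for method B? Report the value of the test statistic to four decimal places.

-3.1216

Let group 1 = method A, group 2 = method B. H0: μ_1 = μ_2; H1: μ_1 < μ_2 (two-sample pooled-variance t-test, left-tailed).
s_p² = [(13−1)·1.98² + (15−1)·2.07²]/(13+15−2) = 4.11667
t = (10.8 − 13.2)/√[4.11667·(1/13 + 1/15)] = -3.1216
df = n₁ + n₂ − 2 = 26
p-value = P(T ≤ -3.1216) ≈ 0.0022
Since p ≈ 0.0022 < α = 0.02, reject H0; the evidence is statistically significant.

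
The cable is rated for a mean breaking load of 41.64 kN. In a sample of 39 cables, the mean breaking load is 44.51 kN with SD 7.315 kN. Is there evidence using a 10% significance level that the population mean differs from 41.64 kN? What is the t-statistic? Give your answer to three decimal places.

2.450

H0: μ = 41.64; H1: μ ≠ 41.64 (one-sample t-test, two-sided).
t = (x̄ − μ₀)/(s/√n) = (44.51 − 41.64)/(7.315/√39) = 2.450
df = n − 1 = 38
Two-sided p-value ≈ 0.019
Since p ≈ 0.019 < α = 0.1, reject H0; the evidence is statistically significant.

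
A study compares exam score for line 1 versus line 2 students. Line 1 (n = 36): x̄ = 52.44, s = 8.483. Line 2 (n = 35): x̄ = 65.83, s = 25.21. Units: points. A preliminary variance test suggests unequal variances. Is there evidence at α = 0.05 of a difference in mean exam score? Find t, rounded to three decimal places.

Let group 1 = line 1, group 2 = line 2. H0: μ_1 = μ_2; H1: μ_1 ≠ μ_2 (Welch's two-sample t-test, two-sided).
t = (x̄_1 − x̄_2)/√(s_1²/n_1 + s_2²/n_2) = (52.44 − 65.83)/√(8.483²/36 + 25.21²/35) = -2.982
Welch–Satterthwaite df ≈ 41.41
Two-sided p-value ≈ 0.005
Since p ≈ 0.005 < α = 0.05, reject H0; the data support H1.

-2.982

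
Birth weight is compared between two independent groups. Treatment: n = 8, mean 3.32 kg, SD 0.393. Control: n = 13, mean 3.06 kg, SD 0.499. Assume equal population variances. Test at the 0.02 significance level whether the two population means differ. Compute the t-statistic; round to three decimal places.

Let group 1 = treatment, group 2 = control. H0: μ_1 = μ_2; H1: μ_1 ≠ μ_2 (two-sample pooled-variance t-test, two-sided).
s_p² = [(8−1)·0.393² + (13−1)·0.499²]/(8+13−2) = 0.214166
t = (3.32 − 3.06)/√[0.214166·(1/8 + 1/13)] = 1.250
df = n₁ + n₂ − 2 = 19
Two-sided p-value ≈ 0.2264
Since p ≈ 0.2264 > α = 0.02, fail to reject H0; the evidence is not statistically significant.

1.250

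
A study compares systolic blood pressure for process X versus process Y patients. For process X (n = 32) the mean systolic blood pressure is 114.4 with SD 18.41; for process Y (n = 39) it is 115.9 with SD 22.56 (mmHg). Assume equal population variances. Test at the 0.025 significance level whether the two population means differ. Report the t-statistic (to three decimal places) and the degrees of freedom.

t = -0.302, df = 69

Let group 1 = process X, group 2 = process Y. H0: μ_1 = μ_2; H1: μ_1 ≠ μ_2 (two-sample pooled-variance t-test, two-sided).
s_p² = [(32−1)·18.41² + (39−1)·22.56²]/(32+39−2) = 432.565
t = (114.4 − 115.9)/√[432.565·(1/32 + 1/39)] = -0.302
df = n₁ + n₂ − 2 = 69
Two-sided p-value ≈ 0.763
Since p ≈ 0.763 > α = 0.025, fail to reject H0; the evidence is not statistically significant.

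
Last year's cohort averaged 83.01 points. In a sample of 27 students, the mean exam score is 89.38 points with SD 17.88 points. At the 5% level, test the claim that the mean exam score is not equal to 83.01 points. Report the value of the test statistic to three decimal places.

H0: μ = 83.01; H1: μ ≠ 83.01 (one-sample t-test, two-sided).
t = (x̄ − μ₀)/(s/√n) = (89.38 − 83.01)/(17.88/√27) = 1.851
df = n − 1 = 26
Two-sided p-value ≈ 0.0755
Since p ≈ 0.0755 > α = 0.05, fail to reject H0; the data do not provide sufficient evidence against H0.

1.851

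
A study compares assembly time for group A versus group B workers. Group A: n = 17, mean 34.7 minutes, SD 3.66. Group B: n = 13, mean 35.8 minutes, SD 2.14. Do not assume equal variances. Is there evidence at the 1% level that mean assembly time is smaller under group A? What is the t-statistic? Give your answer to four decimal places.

Let group 1 = group A, group 2 = group B. H0: μ_1 = μ_2; H1: μ_1 < μ_2 (Welch's two-sample t-test, left-tailed).
t = (x̄_1 − x̄_2)/√(s_1²/n_1 + s_2²/n_2) = (34.7 − 35.8)/√(3.66²/17 + 2.14²/13) = -1.0301
Welch–Satterthwaite df ≈ 26.45
p-value = P(T ≤ -1.0301) ≈ 0.1561
Since p ≈ 0.1561 > α = 0.01, fail to reject H0; the evidence is not statistically significant.

-1.0301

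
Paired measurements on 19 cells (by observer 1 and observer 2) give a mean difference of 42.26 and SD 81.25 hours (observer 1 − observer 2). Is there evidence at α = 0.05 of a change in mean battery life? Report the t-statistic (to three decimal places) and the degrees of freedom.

t = 2.267, df = 18

H0: μ_d = 0; H1: μ_d ≠ 0 (paired t-test on the differences, two-sided).
t = d̄/(s_d/√n) = 42.26/(81.25/√19) = 2.267
df = n − 1 = 18
Two-sided p-value ≈ 0.0359
Since p ≈ 0.0359 < α = 0.05, reject H0; the evidence is statistically significant.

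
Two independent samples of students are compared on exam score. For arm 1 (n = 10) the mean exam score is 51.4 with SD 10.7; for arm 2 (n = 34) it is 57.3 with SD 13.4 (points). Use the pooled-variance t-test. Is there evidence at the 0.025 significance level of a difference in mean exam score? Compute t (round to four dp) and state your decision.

t = -1.2744; fail to reject H0

Let group 1 = arm 1, group 2 = arm 2. H0: μ_1 = μ_2; H1: μ_1 ≠ μ_2 (two-sample pooled-variance t-test, two-sided).
s_p² = [(10−1)·10.7² + (34−1)·13.4²]/(10+34−2) = 165.616
t = (51.4 − 57.3)/√[165.616·(1/10 + 1/34)] = -1.2744
df = n₁ + n₂ − 2 = 42
Two-sided p-value ≈ 0.2095
Since p ≈ 0.2095 > α = 0.025, fail to reject H0; the evidence is not statistically significant.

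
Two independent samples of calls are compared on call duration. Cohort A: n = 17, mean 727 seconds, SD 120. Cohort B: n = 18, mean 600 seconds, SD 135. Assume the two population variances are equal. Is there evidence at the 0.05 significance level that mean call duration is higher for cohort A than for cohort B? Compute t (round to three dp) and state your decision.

t = 2.935; reject H0

Let group 1 = cohort A, group 2 = cohort B. H0: μ_1 = μ_2; H1: μ_1 > μ_2 (two-sample pooled-variance t-test, right-tailed).
s_p² = [(17−1)·120² + (18−1)·135²]/(17+18−2) = 16370.5
t = (727 − 600)/√[16370.5·(1/17 + 1/18)] = 2.935
df = n₁ + n₂ − 2 = 33
p-value = P(T ≥ 2.935) ≈ 0.0030
Since p ≈ 0.0030 < α = 0.05, reject H0; the data support H1.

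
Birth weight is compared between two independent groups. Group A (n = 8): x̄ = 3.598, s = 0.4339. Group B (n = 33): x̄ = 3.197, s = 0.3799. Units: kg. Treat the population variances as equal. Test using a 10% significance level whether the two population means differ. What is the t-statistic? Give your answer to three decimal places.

2.608

Let group 1 = group A, group 2 = group B. H0: μ_1 = μ_2; H1: μ_1 ≠ μ_2 (two-sample pooled-variance t-test, two-sided).
s_p² = [(8−1)·0.4339² + (33−1)·0.3799²]/(8+33−2) = 0.152212
t = (3.598 − 3.197)/√[0.152212·(1/8 + 1/33)] = 2.608
df = n₁ + n₂ − 2 = 39
Two-sided p-value ≈ 0.0128
Since p ≈ 0.0128 < α = 0.1, reject H0; the data support H1.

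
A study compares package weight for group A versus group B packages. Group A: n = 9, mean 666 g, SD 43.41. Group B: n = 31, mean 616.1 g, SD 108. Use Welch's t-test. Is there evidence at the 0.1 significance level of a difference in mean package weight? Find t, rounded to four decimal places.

2.0620

Let group 1 = group A, group 2 = group B. H0: μ_1 = μ_2; H1: μ_1 ≠ μ_2 (Welch's two-sample t-test, two-sided).
t = (x̄_1 − x̄_2)/√(s_1²/n_1 + s_2²/n_2) = (666 − 616.1)/√(43.41²/9 + 108²/31) = 2.0620
Welch–Satterthwaite df ≈ 33.63
Two-sided p-value ≈ 0.0470
Since p ≈ 0.0470 < α = 0.1, reject H0; the data support H1.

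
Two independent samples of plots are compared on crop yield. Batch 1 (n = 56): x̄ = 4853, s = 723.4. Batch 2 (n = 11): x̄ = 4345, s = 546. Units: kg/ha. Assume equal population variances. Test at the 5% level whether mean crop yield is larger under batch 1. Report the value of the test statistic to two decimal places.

2.20

Let group 1 = batch 1, group 2 = batch 2. H0: μ_1 = μ_2; H1: μ_1 > μ_2 (two-sample pooled-variance t-test, right-tailed).
s_p² = [(56−1)·723.4² + (11−1)·546²]/(56+11−2) = 488663
t = (4853 − 4345)/√[488663·(1/56 + 1/11)] = 2.20
df = n₁ + n₂ − 2 = 65
p-value = P(T ≥ 2.20) ≈ 0.0156
Since p ≈ 0.0156 < α = 0.05, reject H0; the evidence is statistically significant.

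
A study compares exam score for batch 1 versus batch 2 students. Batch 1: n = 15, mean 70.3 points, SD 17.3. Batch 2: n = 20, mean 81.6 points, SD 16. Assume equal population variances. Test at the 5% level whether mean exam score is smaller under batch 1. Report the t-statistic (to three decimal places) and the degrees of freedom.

t = -1.997, df = 33

Let group 1 = batch 1, group 2 = batch 2. H0: μ_1 = μ_2; H1: μ_1 < μ_2 (two-sample pooled-variance t-test, left-tailed).
s_p² = [(15−1)·17.3² + (20−1)·16²]/(15+20−2) = 274.365
t = (70.3 − 81.6)/√[274.365·(1/15 + 1/20)] = -1.997
df = n₁ + n₂ − 2 = 33
p-value = P(T ≤ -1.997) ≈ 0.0270
Since p ≈ 0.0270 < α = 0.05, reject H0; the evidence is statistically significant.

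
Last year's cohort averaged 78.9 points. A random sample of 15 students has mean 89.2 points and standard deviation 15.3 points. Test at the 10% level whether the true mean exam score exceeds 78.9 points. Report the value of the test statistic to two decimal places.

H0: μ = 78.9; H1: μ > 78.9 (one-sample t-test, right-tailed).
t = (x̄ − μ₀)/(s/√n) = (89.2 − 78.9)/(15.3/√15) = 2.61
df = n − 1 = 14
p-value = P(T ≥ 2.61) ≈ 0.010
Since p ≈ 0.010 < α = 0.1, reject H0; the data support H1.

2.61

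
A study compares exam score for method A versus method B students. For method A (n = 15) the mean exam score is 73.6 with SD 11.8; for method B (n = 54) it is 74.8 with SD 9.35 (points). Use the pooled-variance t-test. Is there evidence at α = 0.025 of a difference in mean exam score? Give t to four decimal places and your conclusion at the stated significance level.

Let group 1 = method A, group 2 = method B. H0: μ_1 = μ_2; H1: μ_1 ≠ μ_2 (two-sample pooled-variance t-test, two-sided).
s_p² = [(15−1)·11.8² + (54−1)·9.35²]/(15+54−2) = 98.25
t = (73.6 − 74.8)/√[98.25·(1/15 + 1/54)] = -0.4148
df = n₁ + n₂ − 2 = 67
Two-sided p-value ≈ 0.6796
Since p ≈ 0.6796 > α = 0.025, fail to reject H0; the evidence is not statistically significant.

t = -0.4148; fail to reject H0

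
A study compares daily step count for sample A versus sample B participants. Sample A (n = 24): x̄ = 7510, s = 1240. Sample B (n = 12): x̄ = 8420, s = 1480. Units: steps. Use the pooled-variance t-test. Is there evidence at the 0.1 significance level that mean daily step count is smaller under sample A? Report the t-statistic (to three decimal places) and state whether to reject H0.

t = -1.946; reject H0

Let group 1 = sample A, group 2 = sample B. H0: μ_1 = μ_2; H1: μ_1 < μ_2 (two-sample pooled-variance t-test, left-tailed).
s_p² = [(24−1)·1240² + (12−1)·1480²]/(24+12−2) = 1748800
t = (7510 − 8420)/√[1748800·(1/24 + 1/12)] = -1.946
df = n₁ + n₂ − 2 = 34
p-value = P(T ≤ -1.946) ≈ 0.030
Since p ≈ 0.030 < α = 0.1, reject H0; the data support H1.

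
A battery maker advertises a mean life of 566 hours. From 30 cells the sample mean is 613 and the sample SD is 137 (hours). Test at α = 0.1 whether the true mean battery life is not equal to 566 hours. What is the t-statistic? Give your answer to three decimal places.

H0: μ = 566; H1: μ ≠ 566 (one-sample t-test, two-sided).
t = (x̄ − μ₀)/(s/√n) = (613 − 566)/(137/√30) = 1.879
df = n − 1 = 29
Two-sided p-value ≈ 0.070
Since p ≈ 0.070 < α = 0.1, reject H0; the evidence is statistically significant.

1.879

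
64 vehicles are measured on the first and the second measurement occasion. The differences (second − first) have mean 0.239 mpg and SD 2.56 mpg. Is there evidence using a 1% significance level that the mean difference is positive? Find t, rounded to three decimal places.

H0: μ_d = 0; H1: μ_d > 0 (paired t-test on the differences, right-tailed).
t = d̄/(s_d/√n) = 0.239/(2.56/√64) = 0.747
df = n − 1 = 63
p-value = P(T ≥ 0.747) ≈ 0.229
Since p ≈ 0.229 > α = 0.01, fail to reject H0; the data do not provide sufficient evidence against H0.

0.747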